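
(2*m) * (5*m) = 10*m^2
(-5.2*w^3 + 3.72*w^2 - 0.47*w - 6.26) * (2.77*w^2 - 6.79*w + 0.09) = -14.404*w^5 + 45.6124*w^4 - 27.0287*w^3 - 13.8141*w^2 + 42.4631*w - 0.5634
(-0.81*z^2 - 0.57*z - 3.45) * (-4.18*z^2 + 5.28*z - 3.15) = 3.3858*z^4 - 1.8942*z^3 + 13.9629*z^2 - 16.4205*z + 10.8675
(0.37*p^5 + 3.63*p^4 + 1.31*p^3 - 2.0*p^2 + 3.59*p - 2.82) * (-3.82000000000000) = -1.4134*p^5 - 13.8666*p^4 - 5.0042*p^3 + 7.64*p^2 - 13.7138*p + 10.7724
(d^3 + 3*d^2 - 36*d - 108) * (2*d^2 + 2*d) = 2*d^5 + 8*d^4 - 66*d^3 - 288*d^2 - 216*d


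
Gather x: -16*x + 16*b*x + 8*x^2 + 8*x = 8*x^2 + x*(16*b - 8)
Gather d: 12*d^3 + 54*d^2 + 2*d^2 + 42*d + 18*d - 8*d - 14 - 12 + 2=12*d^3 + 56*d^2 + 52*d - 24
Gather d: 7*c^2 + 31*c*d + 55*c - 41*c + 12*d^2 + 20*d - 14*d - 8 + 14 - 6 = 7*c^2 + 14*c + 12*d^2 + d*(31*c + 6)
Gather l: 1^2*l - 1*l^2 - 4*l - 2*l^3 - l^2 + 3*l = -2*l^3 - 2*l^2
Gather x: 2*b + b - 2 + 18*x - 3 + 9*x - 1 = 3*b + 27*x - 6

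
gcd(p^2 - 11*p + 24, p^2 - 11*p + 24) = p^2 - 11*p + 24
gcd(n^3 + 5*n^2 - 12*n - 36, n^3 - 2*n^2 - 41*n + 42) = n + 6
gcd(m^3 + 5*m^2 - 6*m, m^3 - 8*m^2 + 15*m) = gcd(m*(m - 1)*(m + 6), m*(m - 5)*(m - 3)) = m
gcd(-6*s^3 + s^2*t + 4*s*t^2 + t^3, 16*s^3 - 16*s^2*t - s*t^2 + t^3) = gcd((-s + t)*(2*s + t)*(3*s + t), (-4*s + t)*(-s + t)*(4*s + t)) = s - t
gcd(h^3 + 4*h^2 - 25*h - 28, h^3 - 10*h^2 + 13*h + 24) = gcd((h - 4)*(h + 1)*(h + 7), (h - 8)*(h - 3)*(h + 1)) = h + 1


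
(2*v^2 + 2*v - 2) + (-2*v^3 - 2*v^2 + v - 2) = -2*v^3 + 3*v - 4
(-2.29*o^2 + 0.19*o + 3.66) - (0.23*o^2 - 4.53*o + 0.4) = -2.52*o^2 + 4.72*o + 3.26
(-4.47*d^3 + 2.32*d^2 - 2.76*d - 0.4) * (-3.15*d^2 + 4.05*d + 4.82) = 14.0805*d^5 - 25.4115*d^4 - 3.4554*d^3 + 1.2644*d^2 - 14.9232*d - 1.928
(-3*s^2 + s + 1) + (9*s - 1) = -3*s^2 + 10*s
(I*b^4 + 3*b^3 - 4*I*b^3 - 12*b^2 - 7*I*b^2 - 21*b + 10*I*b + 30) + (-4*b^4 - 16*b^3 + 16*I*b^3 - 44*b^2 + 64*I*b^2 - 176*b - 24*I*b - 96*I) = -4*b^4 + I*b^4 - 13*b^3 + 12*I*b^3 - 56*b^2 + 57*I*b^2 - 197*b - 14*I*b + 30 - 96*I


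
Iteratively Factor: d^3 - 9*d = (d)*(d^2 - 9) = d*(d - 3)*(d + 3)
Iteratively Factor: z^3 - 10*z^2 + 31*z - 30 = (z - 2)*(z^2 - 8*z + 15) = (z - 5)*(z - 2)*(z - 3)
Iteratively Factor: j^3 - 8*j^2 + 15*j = (j)*(j^2 - 8*j + 15) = j*(j - 3)*(j - 5)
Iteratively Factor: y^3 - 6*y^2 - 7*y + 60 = (y - 4)*(y^2 - 2*y - 15) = (y - 5)*(y - 4)*(y + 3)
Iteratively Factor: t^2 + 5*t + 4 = (t + 1)*(t + 4)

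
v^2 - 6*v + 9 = (v - 3)^2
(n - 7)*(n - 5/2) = n^2 - 19*n/2 + 35/2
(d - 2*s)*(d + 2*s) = d^2 - 4*s^2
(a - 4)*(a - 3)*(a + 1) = a^3 - 6*a^2 + 5*a + 12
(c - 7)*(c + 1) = c^2 - 6*c - 7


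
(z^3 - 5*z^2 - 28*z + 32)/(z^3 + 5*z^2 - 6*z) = (z^2 - 4*z - 32)/(z*(z + 6))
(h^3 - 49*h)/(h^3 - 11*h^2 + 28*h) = (h + 7)/(h - 4)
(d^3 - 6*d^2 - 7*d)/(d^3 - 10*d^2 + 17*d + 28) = d/(d - 4)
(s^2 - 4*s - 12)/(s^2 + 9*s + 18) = (s^2 - 4*s - 12)/(s^2 + 9*s + 18)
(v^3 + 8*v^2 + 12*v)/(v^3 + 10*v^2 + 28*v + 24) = v/(v + 2)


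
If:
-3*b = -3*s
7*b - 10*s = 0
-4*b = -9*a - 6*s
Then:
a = 0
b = 0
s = 0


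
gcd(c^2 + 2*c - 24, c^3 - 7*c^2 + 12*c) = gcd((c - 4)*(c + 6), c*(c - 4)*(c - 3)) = c - 4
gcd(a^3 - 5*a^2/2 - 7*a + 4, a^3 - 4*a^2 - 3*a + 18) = a + 2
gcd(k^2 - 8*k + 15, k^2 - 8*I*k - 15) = 1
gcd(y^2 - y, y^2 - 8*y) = y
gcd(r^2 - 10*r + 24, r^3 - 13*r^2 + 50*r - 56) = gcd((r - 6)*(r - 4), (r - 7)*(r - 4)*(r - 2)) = r - 4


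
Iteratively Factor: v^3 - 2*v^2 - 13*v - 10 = (v - 5)*(v^2 + 3*v + 2) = (v - 5)*(v + 2)*(v + 1)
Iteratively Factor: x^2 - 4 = (x + 2)*(x - 2)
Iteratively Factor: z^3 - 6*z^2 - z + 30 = (z - 3)*(z^2 - 3*z - 10) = (z - 5)*(z - 3)*(z + 2)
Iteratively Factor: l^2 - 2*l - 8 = (l + 2)*(l - 4)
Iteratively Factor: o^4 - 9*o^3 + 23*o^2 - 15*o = (o)*(o^3 - 9*o^2 + 23*o - 15) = o*(o - 5)*(o^2 - 4*o + 3) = o*(o - 5)*(o - 3)*(o - 1)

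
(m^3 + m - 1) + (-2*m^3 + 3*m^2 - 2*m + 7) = -m^3 + 3*m^2 - m + 6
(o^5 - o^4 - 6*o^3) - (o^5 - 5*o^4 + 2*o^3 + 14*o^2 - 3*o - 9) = 4*o^4 - 8*o^3 - 14*o^2 + 3*o + 9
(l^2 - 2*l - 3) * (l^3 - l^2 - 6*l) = l^5 - 3*l^4 - 7*l^3 + 15*l^2 + 18*l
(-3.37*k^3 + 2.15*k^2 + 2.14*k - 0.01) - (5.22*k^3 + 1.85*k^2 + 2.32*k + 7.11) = -8.59*k^3 + 0.3*k^2 - 0.18*k - 7.12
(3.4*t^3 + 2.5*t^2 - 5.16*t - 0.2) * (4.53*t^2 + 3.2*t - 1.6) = 15.402*t^5 + 22.205*t^4 - 20.8148*t^3 - 21.418*t^2 + 7.616*t + 0.32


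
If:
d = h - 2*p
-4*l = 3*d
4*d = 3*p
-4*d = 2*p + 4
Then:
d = -3/5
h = -11/5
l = 9/20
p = -4/5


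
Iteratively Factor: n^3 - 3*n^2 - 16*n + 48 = (n - 4)*(n^2 + n - 12) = (n - 4)*(n + 4)*(n - 3)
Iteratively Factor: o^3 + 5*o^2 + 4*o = (o + 1)*(o^2 + 4*o) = o*(o + 1)*(o + 4)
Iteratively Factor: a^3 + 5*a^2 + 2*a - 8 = (a + 2)*(a^2 + 3*a - 4) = (a + 2)*(a + 4)*(a - 1)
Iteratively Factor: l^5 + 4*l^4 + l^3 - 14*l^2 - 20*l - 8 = (l + 2)*(l^4 + 2*l^3 - 3*l^2 - 8*l - 4) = (l + 1)*(l + 2)*(l^3 + l^2 - 4*l - 4) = (l - 2)*(l + 1)*(l + 2)*(l^2 + 3*l + 2) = (l - 2)*(l + 1)*(l + 2)^2*(l + 1)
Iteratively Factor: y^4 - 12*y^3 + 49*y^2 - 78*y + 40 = (y - 5)*(y^3 - 7*y^2 + 14*y - 8) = (y - 5)*(y - 2)*(y^2 - 5*y + 4) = (y - 5)*(y - 2)*(y - 1)*(y - 4)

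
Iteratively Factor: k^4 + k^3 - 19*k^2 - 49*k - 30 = (k + 1)*(k^3 - 19*k - 30) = (k - 5)*(k + 1)*(k^2 + 5*k + 6) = (k - 5)*(k + 1)*(k + 2)*(k + 3)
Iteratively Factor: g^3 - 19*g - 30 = (g + 3)*(g^2 - 3*g - 10) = (g - 5)*(g + 3)*(g + 2)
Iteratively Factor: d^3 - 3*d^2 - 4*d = (d + 1)*(d^2 - 4*d) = (d - 4)*(d + 1)*(d)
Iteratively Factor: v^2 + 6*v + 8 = (v + 4)*(v + 2)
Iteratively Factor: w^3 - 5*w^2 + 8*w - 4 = (w - 1)*(w^2 - 4*w + 4) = (w - 2)*(w - 1)*(w - 2)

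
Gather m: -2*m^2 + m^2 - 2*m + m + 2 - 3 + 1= -m^2 - m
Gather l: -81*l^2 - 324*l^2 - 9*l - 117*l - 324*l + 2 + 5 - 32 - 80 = -405*l^2 - 450*l - 105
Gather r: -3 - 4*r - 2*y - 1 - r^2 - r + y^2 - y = -r^2 - 5*r + y^2 - 3*y - 4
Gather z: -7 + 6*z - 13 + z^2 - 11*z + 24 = z^2 - 5*z + 4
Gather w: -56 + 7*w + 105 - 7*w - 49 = 0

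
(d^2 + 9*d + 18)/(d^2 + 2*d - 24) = (d + 3)/(d - 4)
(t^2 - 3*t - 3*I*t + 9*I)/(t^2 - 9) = (t - 3*I)/(t + 3)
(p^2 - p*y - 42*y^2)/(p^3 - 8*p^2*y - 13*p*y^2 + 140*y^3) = (-p - 6*y)/(-p^2 + p*y + 20*y^2)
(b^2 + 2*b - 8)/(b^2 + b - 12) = (b - 2)/(b - 3)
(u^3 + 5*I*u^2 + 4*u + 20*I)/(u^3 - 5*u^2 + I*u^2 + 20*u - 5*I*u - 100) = (u^2 + 4)/(u^2 - u*(5 + 4*I) + 20*I)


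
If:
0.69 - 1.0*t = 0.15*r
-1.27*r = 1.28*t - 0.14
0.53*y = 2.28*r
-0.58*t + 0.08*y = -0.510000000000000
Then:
No Solution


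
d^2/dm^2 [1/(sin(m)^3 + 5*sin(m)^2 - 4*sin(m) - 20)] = (-9*sin(m)^6 - 55*sin(m)^5 - 80*sin(m)^4 - 40*sin(m)^3 - 290*sin(m)^2 + 80*sin(m) + 232)/(sin(m)^3 + 5*sin(m)^2 - 4*sin(m) - 20)^3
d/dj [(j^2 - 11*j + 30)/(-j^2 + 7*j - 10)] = -4/(j^2 - 4*j + 4)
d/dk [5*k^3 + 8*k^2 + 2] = k*(15*k + 16)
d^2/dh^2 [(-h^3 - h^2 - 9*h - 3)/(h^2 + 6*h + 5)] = 4*(-17*h^3 - 42*h^2 + 3*h + 76)/(h^6 + 18*h^5 + 123*h^4 + 396*h^3 + 615*h^2 + 450*h + 125)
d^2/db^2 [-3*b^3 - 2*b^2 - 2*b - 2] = -18*b - 4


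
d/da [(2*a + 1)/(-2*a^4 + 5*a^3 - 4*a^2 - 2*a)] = (12*a^4 - 12*a^3 - 7*a^2 + 8*a + 2)/(a^2*(4*a^6 - 20*a^5 + 41*a^4 - 32*a^3 - 4*a^2 + 16*a + 4))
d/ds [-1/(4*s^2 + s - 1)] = (8*s + 1)/(4*s^2 + s - 1)^2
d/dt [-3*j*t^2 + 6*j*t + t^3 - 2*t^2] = -6*j*t + 6*j + 3*t^2 - 4*t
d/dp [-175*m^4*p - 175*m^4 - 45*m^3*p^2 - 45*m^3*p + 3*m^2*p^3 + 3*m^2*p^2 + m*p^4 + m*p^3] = m*(-175*m^3 - 90*m^2*p - 45*m^2 + 9*m*p^2 + 6*m*p + 4*p^3 + 3*p^2)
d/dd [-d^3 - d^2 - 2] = d*(-3*d - 2)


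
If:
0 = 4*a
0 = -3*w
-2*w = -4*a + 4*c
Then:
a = 0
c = 0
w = 0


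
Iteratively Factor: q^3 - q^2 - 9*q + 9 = (q + 3)*(q^2 - 4*q + 3) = (q - 3)*(q + 3)*(q - 1)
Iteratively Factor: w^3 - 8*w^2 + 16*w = (w - 4)*(w^2 - 4*w) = w*(w - 4)*(w - 4)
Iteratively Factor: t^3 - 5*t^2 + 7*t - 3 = (t - 1)*(t^2 - 4*t + 3) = (t - 3)*(t - 1)*(t - 1)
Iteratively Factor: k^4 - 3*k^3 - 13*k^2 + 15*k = (k)*(k^3 - 3*k^2 - 13*k + 15) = k*(k - 5)*(k^2 + 2*k - 3) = k*(k - 5)*(k - 1)*(k + 3)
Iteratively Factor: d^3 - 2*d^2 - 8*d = (d - 4)*(d^2 + 2*d) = (d - 4)*(d + 2)*(d)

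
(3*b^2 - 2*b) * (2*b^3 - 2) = 6*b^5 - 4*b^4 - 6*b^2 + 4*b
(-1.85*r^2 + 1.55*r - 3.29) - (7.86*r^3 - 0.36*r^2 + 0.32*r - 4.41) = -7.86*r^3 - 1.49*r^2 + 1.23*r + 1.12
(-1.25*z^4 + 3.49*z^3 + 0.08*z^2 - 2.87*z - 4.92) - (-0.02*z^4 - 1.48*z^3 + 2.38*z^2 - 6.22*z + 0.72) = -1.23*z^4 + 4.97*z^3 - 2.3*z^2 + 3.35*z - 5.64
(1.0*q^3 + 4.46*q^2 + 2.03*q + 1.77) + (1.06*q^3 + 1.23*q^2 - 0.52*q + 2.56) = 2.06*q^3 + 5.69*q^2 + 1.51*q + 4.33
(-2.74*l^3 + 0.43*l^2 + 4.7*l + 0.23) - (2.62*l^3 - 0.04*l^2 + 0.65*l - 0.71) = -5.36*l^3 + 0.47*l^2 + 4.05*l + 0.94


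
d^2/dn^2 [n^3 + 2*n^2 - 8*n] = 6*n + 4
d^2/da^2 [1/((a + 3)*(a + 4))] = 2*((a + 3)^2 + (a + 3)*(a + 4) + (a + 4)^2)/((a + 3)^3*(a + 4)^3)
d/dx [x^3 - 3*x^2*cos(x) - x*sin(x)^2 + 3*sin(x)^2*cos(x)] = 3*x^2*sin(x) + 3*x^2 - x*sin(2*x) - 6*x*cos(x) - 3*sin(x)/4 + 9*sin(3*x)/4 + cos(2*x)/2 - 1/2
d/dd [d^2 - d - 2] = 2*d - 1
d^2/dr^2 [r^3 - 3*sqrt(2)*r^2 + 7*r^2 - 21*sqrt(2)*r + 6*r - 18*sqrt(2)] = 6*r - 6*sqrt(2) + 14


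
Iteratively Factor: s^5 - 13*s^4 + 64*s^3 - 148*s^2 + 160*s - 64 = (s - 4)*(s^4 - 9*s^3 + 28*s^2 - 36*s + 16) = (s - 4)^2*(s^3 - 5*s^2 + 8*s - 4) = (s - 4)^2*(s - 2)*(s^2 - 3*s + 2) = (s - 4)^2*(s - 2)*(s - 1)*(s - 2)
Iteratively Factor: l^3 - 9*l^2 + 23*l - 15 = (l - 5)*(l^2 - 4*l + 3) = (l - 5)*(l - 3)*(l - 1)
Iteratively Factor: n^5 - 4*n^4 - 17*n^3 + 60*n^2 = (n - 3)*(n^4 - n^3 - 20*n^2) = n*(n - 3)*(n^3 - n^2 - 20*n) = n^2*(n - 3)*(n^2 - n - 20) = n^2*(n - 3)*(n + 4)*(n - 5)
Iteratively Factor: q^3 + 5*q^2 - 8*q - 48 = (q + 4)*(q^2 + q - 12) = (q - 3)*(q + 4)*(q + 4)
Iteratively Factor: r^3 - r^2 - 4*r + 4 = (r - 1)*(r^2 - 4) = (r - 1)*(r + 2)*(r - 2)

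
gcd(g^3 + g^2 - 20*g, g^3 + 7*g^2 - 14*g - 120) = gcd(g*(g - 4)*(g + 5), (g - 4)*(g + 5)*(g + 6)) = g^2 + g - 20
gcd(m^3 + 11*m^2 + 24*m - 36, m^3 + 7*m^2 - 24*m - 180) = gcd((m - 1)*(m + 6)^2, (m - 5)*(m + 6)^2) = m^2 + 12*m + 36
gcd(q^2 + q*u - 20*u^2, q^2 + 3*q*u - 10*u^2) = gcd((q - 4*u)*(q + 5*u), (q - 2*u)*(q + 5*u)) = q + 5*u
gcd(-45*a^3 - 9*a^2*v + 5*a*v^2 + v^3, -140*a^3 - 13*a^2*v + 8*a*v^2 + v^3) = 5*a + v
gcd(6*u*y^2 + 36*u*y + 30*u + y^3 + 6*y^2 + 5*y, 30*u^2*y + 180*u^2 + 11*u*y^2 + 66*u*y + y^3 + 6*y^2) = 6*u + y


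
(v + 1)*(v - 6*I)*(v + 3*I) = v^3 + v^2 - 3*I*v^2 + 18*v - 3*I*v + 18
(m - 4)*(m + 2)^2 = m^3 - 12*m - 16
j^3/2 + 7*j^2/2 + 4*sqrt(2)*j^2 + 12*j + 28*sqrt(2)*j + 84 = (j/2 + sqrt(2))*(j + 7)*(j + 6*sqrt(2))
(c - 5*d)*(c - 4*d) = c^2 - 9*c*d + 20*d^2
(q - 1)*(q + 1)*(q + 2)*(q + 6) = q^4 + 8*q^3 + 11*q^2 - 8*q - 12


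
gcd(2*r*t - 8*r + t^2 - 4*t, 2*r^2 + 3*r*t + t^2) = 2*r + t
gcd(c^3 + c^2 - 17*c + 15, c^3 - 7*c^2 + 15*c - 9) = c^2 - 4*c + 3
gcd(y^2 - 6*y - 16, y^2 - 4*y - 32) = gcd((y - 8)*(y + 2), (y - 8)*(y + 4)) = y - 8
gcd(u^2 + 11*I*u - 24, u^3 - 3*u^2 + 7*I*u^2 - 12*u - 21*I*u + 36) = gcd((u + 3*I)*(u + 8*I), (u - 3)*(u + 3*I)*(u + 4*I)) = u + 3*I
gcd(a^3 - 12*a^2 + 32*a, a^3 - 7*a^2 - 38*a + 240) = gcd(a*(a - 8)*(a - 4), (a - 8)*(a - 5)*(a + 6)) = a - 8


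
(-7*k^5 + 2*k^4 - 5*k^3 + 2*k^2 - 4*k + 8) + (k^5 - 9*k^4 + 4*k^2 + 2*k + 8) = -6*k^5 - 7*k^4 - 5*k^3 + 6*k^2 - 2*k + 16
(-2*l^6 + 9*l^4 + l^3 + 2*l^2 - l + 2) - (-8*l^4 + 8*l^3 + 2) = -2*l^6 + 17*l^4 - 7*l^3 + 2*l^2 - l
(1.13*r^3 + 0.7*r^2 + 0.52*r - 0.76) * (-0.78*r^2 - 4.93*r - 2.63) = -0.8814*r^5 - 6.1169*r^4 - 6.8285*r^3 - 3.8118*r^2 + 2.3792*r + 1.9988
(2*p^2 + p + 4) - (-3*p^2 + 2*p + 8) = 5*p^2 - p - 4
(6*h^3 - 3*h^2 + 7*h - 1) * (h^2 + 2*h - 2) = 6*h^5 + 9*h^4 - 11*h^3 + 19*h^2 - 16*h + 2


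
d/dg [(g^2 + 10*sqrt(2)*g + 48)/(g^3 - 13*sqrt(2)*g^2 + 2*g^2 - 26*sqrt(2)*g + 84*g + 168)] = (2*(g + 5*sqrt(2))*(g^3 - 13*sqrt(2)*g^2 + 2*g^2 - 26*sqrt(2)*g + 84*g + 168) - (g^2 + 10*sqrt(2)*g + 48)*(3*g^2 - 26*sqrt(2)*g + 4*g - 26*sqrt(2) + 84))/(g^3 - 13*sqrt(2)*g^2 + 2*g^2 - 26*sqrt(2)*g + 84*g + 168)^2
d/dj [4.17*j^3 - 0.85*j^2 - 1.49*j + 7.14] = 12.51*j^2 - 1.7*j - 1.49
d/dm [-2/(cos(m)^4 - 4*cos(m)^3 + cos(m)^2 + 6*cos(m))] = 4*(-2*cos(m)^3 + 6*cos(m)^2 - cos(m) - 3)*sin(m)/((cos(m)^3 - 4*cos(m)^2 + cos(m) + 6)^2*cos(m)^2)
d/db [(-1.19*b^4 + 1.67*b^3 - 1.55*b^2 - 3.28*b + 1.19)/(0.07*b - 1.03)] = (-0.2499*b^4 + 5.1366*b^3 - 5.2688*b^2 + 3.193*b + 3.2951)/(0.0049*b^2 - 0.1442*b + 1.0609)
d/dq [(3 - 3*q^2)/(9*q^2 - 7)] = -12*q/(9*q^2 - 7)^2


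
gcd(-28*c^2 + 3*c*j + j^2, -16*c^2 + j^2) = 4*c - j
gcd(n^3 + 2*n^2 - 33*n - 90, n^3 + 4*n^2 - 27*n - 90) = n + 3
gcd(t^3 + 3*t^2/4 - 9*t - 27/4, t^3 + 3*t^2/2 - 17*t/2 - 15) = t - 3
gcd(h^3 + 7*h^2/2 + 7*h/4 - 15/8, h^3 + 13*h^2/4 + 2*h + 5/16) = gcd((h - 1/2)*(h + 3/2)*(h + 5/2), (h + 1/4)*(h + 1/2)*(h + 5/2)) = h + 5/2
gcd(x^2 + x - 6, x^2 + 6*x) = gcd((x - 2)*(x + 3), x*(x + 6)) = 1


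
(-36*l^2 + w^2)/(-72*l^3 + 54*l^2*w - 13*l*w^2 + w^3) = (6*l + w)/(12*l^2 - 7*l*w + w^2)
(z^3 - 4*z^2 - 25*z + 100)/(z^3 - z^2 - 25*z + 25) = (z - 4)/(z - 1)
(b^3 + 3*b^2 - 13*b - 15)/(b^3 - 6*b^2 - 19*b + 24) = (b^3 + 3*b^2 - 13*b - 15)/(b^3 - 6*b^2 - 19*b + 24)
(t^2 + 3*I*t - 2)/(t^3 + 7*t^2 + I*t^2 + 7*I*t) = (t + 2*I)/(t*(t + 7))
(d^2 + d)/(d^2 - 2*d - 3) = d/(d - 3)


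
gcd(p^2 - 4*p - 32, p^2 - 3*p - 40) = p - 8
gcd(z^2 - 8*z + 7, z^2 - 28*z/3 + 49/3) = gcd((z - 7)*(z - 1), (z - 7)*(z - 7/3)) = z - 7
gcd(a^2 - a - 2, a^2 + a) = a + 1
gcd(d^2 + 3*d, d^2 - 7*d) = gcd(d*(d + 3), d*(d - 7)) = d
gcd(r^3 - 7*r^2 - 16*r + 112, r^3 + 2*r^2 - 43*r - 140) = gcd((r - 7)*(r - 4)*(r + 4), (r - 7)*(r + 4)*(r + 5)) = r^2 - 3*r - 28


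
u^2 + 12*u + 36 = (u + 6)^2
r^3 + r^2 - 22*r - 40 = (r - 5)*(r + 2)*(r + 4)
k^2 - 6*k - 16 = (k - 8)*(k + 2)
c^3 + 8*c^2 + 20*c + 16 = (c + 2)^2*(c + 4)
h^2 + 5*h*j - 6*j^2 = (h - j)*(h + 6*j)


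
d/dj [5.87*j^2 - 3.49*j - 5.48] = 11.74*j - 3.49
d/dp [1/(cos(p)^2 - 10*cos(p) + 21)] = 2*(cos(p) - 5)*sin(p)/(cos(p)^2 - 10*cos(p) + 21)^2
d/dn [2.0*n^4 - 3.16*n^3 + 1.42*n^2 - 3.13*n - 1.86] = 8.0*n^3 - 9.48*n^2 + 2.84*n - 3.13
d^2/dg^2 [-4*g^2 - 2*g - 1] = -8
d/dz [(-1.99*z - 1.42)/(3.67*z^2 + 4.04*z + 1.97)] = (7.3033*z^2 + 10.4228*z + 1.8165)/(13.4689*z^4 + 29.6536*z^3 + 30.7814*z^2 + 15.9176*z + 3.8809)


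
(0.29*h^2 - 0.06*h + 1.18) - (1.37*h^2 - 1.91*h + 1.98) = -1.08*h^2 + 1.85*h - 0.8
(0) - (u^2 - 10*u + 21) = -u^2 + 10*u - 21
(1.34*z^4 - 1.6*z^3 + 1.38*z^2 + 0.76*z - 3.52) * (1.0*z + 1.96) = 1.34*z^5 + 1.0264*z^4 - 1.756*z^3 + 3.4648*z^2 - 2.0304*z - 6.8992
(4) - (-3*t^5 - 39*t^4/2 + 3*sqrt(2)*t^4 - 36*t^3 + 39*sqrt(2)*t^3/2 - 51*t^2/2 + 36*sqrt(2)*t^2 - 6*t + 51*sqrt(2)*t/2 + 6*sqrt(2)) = 3*t^5 - 3*sqrt(2)*t^4 + 39*t^4/2 - 39*sqrt(2)*t^3/2 + 36*t^3 - 36*sqrt(2)*t^2 + 51*t^2/2 - 51*sqrt(2)*t/2 + 6*t - 6*sqrt(2) + 4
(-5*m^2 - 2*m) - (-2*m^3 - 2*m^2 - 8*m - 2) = 2*m^3 - 3*m^2 + 6*m + 2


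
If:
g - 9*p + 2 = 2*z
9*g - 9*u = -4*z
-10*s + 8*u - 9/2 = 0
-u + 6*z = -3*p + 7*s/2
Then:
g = 41*z/39 + 269/416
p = 367/1248 - 37*z/351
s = 140*z/117 + 7/104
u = 175*z/117 + 269/416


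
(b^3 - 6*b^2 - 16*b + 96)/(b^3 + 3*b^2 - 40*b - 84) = (b^2 - 16)/(b^2 + 9*b + 14)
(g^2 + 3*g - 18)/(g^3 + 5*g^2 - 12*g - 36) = 1/(g + 2)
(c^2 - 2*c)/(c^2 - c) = (c - 2)/(c - 1)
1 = 1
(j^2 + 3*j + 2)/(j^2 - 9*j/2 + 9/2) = 2*(j^2 + 3*j + 2)/(2*j^2 - 9*j + 9)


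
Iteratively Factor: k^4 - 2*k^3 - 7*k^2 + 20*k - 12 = (k - 1)*(k^3 - k^2 - 8*k + 12) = (k - 2)*(k - 1)*(k^2 + k - 6) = (k - 2)^2*(k - 1)*(k + 3)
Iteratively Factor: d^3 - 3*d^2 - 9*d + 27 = (d + 3)*(d^2 - 6*d + 9) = (d - 3)*(d + 3)*(d - 3)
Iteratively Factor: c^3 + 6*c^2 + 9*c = (c + 3)*(c^2 + 3*c) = c*(c + 3)*(c + 3)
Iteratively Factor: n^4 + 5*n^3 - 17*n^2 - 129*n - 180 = (n + 3)*(n^3 + 2*n^2 - 23*n - 60) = (n + 3)^2*(n^2 - n - 20) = (n + 3)^2*(n + 4)*(n - 5)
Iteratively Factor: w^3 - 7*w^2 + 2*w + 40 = (w - 5)*(w^2 - 2*w - 8) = (w - 5)*(w + 2)*(w - 4)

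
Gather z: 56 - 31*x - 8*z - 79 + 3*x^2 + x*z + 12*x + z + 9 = 3*x^2 - 19*x + z*(x - 7) - 14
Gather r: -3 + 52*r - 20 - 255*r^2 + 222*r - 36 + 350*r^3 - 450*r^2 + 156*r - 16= 350*r^3 - 705*r^2 + 430*r - 75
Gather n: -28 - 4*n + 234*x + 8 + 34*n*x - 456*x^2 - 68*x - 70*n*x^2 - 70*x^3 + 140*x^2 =n*(-70*x^2 + 34*x - 4) - 70*x^3 - 316*x^2 + 166*x - 20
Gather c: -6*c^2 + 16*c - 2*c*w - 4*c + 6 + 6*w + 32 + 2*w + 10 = -6*c^2 + c*(12 - 2*w) + 8*w + 48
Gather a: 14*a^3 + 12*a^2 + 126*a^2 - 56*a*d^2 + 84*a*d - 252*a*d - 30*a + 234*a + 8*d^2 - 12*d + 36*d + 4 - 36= 14*a^3 + 138*a^2 + a*(-56*d^2 - 168*d + 204) + 8*d^2 + 24*d - 32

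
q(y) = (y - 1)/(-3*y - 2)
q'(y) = 1/(-3*y - 2) + 3*(y - 1)/(-3*y - 2)^2 = -5/(3*y + 2)^2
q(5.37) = -0.24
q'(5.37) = -0.02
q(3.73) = -0.21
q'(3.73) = -0.03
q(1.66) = -0.09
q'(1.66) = -0.10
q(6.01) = -0.25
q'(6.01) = -0.01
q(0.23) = 0.29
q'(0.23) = -0.69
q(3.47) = -0.20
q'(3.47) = -0.03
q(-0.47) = 2.49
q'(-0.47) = -14.36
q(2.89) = -0.18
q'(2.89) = -0.04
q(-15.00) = -0.37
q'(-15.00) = 0.00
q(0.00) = 0.50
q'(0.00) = -1.25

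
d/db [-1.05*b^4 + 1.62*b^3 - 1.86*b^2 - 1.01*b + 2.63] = -4.2*b^3 + 4.86*b^2 - 3.72*b - 1.01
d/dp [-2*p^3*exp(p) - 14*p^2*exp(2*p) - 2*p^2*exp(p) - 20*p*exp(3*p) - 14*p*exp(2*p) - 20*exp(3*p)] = 2*(-p^3 - 14*p^2*exp(p) - 4*p^2 - 30*p*exp(2*p) - 28*p*exp(p) - 2*p - 40*exp(2*p) - 7*exp(p))*exp(p)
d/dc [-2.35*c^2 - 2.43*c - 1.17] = -4.7*c - 2.43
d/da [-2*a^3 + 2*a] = 2 - 6*a^2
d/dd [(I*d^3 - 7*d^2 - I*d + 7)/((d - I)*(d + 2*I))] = (I*d^4 - 2*d^3 - 42*d - 9*I)/(d^4 + 2*I*d^3 + 3*d^2 + 4*I*d + 4)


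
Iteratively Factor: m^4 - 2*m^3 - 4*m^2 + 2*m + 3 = (m + 1)*(m^3 - 3*m^2 - m + 3) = (m - 1)*(m + 1)*(m^2 - 2*m - 3) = (m - 3)*(m - 1)*(m + 1)*(m + 1)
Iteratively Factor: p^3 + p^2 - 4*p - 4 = (p + 1)*(p^2 - 4) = (p - 2)*(p + 1)*(p + 2)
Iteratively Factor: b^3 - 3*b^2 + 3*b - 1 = (b - 1)*(b^2 - 2*b + 1) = (b - 1)^2*(b - 1)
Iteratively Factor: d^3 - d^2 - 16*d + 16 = (d - 1)*(d^2 - 16) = (d - 4)*(d - 1)*(d + 4)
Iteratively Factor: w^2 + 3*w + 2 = (w + 1)*(w + 2)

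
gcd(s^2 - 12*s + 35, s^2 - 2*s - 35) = s - 7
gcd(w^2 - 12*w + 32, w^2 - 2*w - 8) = w - 4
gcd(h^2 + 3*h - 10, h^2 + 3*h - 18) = 1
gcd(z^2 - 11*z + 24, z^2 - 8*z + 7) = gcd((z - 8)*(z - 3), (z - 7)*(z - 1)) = 1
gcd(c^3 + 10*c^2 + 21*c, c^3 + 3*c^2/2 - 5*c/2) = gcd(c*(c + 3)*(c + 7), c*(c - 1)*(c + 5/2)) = c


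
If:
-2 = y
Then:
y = -2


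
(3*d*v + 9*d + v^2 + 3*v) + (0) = 3*d*v + 9*d + v^2 + 3*v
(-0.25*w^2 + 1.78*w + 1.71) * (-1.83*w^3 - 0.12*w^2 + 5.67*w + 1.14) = 0.4575*w^5 - 3.2274*w^4 - 4.7604*w^3 + 9.6024*w^2 + 11.7249*w + 1.9494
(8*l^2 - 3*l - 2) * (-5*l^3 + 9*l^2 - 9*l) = -40*l^5 + 87*l^4 - 89*l^3 + 9*l^2 + 18*l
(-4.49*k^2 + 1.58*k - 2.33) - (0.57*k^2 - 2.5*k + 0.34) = -5.06*k^2 + 4.08*k - 2.67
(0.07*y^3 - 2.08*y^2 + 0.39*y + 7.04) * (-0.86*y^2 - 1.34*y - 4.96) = -0.0602*y^5 + 1.695*y^4 + 2.1046*y^3 + 3.7398*y^2 - 11.368*y - 34.9184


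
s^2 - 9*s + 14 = (s - 7)*(s - 2)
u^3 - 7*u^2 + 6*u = u*(u - 6)*(u - 1)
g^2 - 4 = (g - 2)*(g + 2)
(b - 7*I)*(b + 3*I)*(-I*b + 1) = -I*b^3 - 3*b^2 - 25*I*b + 21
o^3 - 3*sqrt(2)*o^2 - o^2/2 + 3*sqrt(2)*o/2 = o*(o - 1/2)*(o - 3*sqrt(2))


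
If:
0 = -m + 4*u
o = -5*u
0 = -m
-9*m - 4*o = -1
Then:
No Solution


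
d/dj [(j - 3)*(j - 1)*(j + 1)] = 3*j^2 - 6*j - 1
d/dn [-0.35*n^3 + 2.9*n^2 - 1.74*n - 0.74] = -1.05*n^2 + 5.8*n - 1.74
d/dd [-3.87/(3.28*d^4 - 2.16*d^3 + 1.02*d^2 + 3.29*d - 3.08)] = (50.7744*d^3 - 25.0776*d^2 + 7.8948*d + 12.7323)/(3.28*d^4 - 2.16*d^3 + 1.02*d^2 + 3.29*d - 3.08)^2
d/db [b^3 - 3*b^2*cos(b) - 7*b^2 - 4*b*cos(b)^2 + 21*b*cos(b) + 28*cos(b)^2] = 3*b^2*sin(b) + 3*b^2 - 21*b*sin(b) + 4*b*sin(2*b) - 6*b*cos(b) - 14*b - 28*sin(2*b) - 4*cos(b)^2 + 21*cos(b)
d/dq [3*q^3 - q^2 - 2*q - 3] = 9*q^2 - 2*q - 2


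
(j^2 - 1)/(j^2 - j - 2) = (j - 1)/(j - 2)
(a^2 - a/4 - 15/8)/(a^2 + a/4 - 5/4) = (a - 3/2)/(a - 1)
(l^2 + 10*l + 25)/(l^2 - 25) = (l + 5)/(l - 5)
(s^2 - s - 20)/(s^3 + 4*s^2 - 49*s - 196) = (s - 5)/(s^2 - 49)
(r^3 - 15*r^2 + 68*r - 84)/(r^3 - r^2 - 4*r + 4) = (r^2 - 13*r + 42)/(r^2 + r - 2)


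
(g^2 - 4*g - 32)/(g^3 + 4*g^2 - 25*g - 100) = (g - 8)/(g^2 - 25)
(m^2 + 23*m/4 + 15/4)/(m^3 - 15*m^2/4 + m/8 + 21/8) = 2*(m + 5)/(2*m^2 - 9*m + 7)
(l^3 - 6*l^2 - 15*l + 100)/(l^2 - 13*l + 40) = (l^2 - l - 20)/(l - 8)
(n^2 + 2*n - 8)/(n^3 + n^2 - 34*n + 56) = (n + 4)/(n^2 + 3*n - 28)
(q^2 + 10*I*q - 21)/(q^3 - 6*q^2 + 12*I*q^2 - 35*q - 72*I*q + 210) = (q + 3*I)/(q^2 + q*(-6 + 5*I) - 30*I)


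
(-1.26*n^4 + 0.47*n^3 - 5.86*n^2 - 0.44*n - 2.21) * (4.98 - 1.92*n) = 2.4192*n^5 - 7.1772*n^4 + 13.5918*n^3 - 28.338*n^2 + 2.052*n - 11.0058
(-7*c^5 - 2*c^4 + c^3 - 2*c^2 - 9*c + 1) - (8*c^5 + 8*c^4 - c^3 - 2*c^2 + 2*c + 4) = -15*c^5 - 10*c^4 + 2*c^3 - 11*c - 3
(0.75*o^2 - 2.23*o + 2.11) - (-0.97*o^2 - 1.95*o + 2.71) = 1.72*o^2 - 0.28*o - 0.6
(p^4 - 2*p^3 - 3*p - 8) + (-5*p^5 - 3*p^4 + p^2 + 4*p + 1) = -5*p^5 - 2*p^4 - 2*p^3 + p^2 + p - 7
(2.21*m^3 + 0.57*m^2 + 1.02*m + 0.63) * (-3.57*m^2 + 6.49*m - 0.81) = -7.8897*m^5 + 12.308*m^4 - 1.7322*m^3 + 3.909*m^2 + 3.2625*m - 0.5103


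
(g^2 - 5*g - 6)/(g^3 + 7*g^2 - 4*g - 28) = (g^2 - 5*g - 6)/(g^3 + 7*g^2 - 4*g - 28)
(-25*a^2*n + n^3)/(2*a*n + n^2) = (-25*a^2 + n^2)/(2*a + n)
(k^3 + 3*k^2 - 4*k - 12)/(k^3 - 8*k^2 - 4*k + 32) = (k + 3)/(k - 8)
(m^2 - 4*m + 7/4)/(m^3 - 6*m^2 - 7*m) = (-m^2 + 4*m - 7/4)/(m*(-m^2 + 6*m + 7))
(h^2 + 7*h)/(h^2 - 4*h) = (h + 7)/(h - 4)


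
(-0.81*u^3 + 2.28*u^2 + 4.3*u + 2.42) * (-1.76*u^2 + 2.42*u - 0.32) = 1.4256*u^5 - 5.973*u^4 - 1.7912*u^3 + 5.4172*u^2 + 4.4804*u - 0.7744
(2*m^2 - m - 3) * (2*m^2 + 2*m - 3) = 4*m^4 + 2*m^3 - 14*m^2 - 3*m + 9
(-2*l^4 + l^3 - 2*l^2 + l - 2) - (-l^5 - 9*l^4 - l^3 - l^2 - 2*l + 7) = l^5 + 7*l^4 + 2*l^3 - l^2 + 3*l - 9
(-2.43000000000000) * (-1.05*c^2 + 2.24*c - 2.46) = 2.5515*c^2 - 5.4432*c + 5.9778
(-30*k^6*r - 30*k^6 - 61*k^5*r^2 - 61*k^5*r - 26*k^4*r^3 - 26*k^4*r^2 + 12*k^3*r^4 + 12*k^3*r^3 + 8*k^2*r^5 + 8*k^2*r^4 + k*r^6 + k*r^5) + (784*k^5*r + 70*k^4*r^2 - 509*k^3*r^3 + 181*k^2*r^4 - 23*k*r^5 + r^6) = -30*k^6*r - 30*k^6 - 61*k^5*r^2 + 723*k^5*r - 26*k^4*r^3 + 44*k^4*r^2 + 12*k^3*r^4 - 497*k^3*r^3 + 8*k^2*r^5 + 189*k^2*r^4 + k*r^6 - 22*k*r^5 + r^6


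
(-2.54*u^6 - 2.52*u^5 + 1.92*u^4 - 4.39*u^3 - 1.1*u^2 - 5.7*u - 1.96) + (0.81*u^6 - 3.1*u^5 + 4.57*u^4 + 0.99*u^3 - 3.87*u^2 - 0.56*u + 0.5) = -1.73*u^6 - 5.62*u^5 + 6.49*u^4 - 3.4*u^3 - 4.97*u^2 - 6.26*u - 1.46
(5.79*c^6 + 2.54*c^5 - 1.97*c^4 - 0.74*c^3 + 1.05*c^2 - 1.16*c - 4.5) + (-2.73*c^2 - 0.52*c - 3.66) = 5.79*c^6 + 2.54*c^5 - 1.97*c^4 - 0.74*c^3 - 1.68*c^2 - 1.68*c - 8.16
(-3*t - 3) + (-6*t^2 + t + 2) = -6*t^2 - 2*t - 1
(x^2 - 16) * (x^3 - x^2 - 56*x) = x^5 - x^4 - 72*x^3 + 16*x^2 + 896*x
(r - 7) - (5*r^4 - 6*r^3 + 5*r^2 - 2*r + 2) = -5*r^4 + 6*r^3 - 5*r^2 + 3*r - 9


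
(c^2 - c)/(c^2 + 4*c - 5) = c/(c + 5)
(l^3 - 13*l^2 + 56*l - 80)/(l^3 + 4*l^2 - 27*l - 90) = (l^2 - 8*l + 16)/(l^2 + 9*l + 18)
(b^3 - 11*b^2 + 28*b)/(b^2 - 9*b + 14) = b*(b - 4)/(b - 2)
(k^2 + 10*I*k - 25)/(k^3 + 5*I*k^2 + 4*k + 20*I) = (k + 5*I)/(k^2 + 4)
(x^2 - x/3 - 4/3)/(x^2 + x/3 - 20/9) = 3*(x + 1)/(3*x + 5)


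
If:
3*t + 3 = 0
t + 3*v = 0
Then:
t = -1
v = 1/3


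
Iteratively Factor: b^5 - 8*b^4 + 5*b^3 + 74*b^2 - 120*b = (b)*(b^4 - 8*b^3 + 5*b^2 + 74*b - 120) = b*(b - 2)*(b^3 - 6*b^2 - 7*b + 60) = b*(b - 2)*(b + 3)*(b^2 - 9*b + 20) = b*(b - 5)*(b - 2)*(b + 3)*(b - 4)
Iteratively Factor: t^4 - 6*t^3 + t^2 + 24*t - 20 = (t - 5)*(t^3 - t^2 - 4*t + 4) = (t - 5)*(t + 2)*(t^2 - 3*t + 2) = (t - 5)*(t - 1)*(t + 2)*(t - 2)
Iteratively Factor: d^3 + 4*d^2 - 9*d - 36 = (d + 3)*(d^2 + d - 12) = (d + 3)*(d + 4)*(d - 3)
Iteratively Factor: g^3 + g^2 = (g + 1)*(g^2) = g*(g + 1)*(g)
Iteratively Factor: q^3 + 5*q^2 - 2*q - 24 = (q - 2)*(q^2 + 7*q + 12) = (q - 2)*(q + 3)*(q + 4)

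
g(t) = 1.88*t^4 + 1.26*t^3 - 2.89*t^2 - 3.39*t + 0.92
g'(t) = 7.52*t^3 + 3.78*t^2 - 5.78*t - 3.39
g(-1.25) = 2.77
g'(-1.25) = -4.95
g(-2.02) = 16.89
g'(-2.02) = -38.27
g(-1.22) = 2.63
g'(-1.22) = -4.37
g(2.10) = 29.29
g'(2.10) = 70.78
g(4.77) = 1029.01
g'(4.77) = 871.20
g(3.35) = 241.28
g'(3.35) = 302.39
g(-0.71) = 1.90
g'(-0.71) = -0.07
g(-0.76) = 1.90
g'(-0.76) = -0.11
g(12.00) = 40705.04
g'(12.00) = 13466.13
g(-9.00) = 11213.48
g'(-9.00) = -5127.27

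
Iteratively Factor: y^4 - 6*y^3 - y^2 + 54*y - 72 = (y - 2)*(y^3 - 4*y^2 - 9*y + 36) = (y - 2)*(y + 3)*(y^2 - 7*y + 12) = (y - 4)*(y - 2)*(y + 3)*(y - 3)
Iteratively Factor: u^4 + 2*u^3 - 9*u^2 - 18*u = (u + 2)*(u^3 - 9*u) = (u - 3)*(u + 2)*(u^2 + 3*u) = (u - 3)*(u + 2)*(u + 3)*(u)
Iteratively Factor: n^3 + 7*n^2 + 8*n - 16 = (n - 1)*(n^2 + 8*n + 16) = (n - 1)*(n + 4)*(n + 4)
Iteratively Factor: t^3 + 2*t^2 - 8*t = (t - 2)*(t^2 + 4*t) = t*(t - 2)*(t + 4)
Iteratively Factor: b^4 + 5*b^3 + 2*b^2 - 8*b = (b - 1)*(b^3 + 6*b^2 + 8*b) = (b - 1)*(b + 2)*(b^2 + 4*b) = b*(b - 1)*(b + 2)*(b + 4)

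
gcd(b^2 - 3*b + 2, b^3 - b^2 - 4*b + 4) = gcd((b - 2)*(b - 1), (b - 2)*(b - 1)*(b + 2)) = b^2 - 3*b + 2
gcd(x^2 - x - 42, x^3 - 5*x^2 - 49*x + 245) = x - 7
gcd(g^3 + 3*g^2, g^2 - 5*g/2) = g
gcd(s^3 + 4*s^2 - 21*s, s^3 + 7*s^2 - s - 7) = s + 7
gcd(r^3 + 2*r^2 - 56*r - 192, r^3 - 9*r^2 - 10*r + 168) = r + 4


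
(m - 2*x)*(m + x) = m^2 - m*x - 2*x^2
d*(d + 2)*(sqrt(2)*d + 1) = sqrt(2)*d^3 + d^2 + 2*sqrt(2)*d^2 + 2*d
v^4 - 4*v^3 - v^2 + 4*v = v*(v - 4)*(v - 1)*(v + 1)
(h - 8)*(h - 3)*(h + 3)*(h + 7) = h^4 - h^3 - 65*h^2 + 9*h + 504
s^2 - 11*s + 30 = (s - 6)*(s - 5)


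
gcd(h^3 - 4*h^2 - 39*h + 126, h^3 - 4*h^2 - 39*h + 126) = h^3 - 4*h^2 - 39*h + 126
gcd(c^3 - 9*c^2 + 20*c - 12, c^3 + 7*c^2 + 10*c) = 1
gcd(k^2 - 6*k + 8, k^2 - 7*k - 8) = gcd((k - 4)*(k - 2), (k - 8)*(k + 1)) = 1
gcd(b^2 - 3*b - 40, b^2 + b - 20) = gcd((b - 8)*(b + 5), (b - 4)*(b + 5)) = b + 5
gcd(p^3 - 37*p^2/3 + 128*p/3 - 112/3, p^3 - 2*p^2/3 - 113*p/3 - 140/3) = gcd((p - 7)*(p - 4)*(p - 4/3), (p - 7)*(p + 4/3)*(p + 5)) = p - 7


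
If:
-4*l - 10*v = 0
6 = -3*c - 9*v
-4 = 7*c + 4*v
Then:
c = -4/17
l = 25/17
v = -10/17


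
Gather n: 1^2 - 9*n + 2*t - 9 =-9*n + 2*t - 8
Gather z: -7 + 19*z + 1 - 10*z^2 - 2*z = -10*z^2 + 17*z - 6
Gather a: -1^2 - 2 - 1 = -4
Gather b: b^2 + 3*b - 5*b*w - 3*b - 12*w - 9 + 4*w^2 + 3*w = b^2 - 5*b*w + 4*w^2 - 9*w - 9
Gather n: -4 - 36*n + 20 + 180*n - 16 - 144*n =0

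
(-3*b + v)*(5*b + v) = -15*b^2 + 2*b*v + v^2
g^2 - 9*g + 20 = (g - 5)*(g - 4)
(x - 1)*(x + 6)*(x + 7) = x^3 + 12*x^2 + 29*x - 42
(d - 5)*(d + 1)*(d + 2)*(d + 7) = d^4 + 5*d^3 - 27*d^2 - 101*d - 70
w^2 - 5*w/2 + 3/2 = (w - 3/2)*(w - 1)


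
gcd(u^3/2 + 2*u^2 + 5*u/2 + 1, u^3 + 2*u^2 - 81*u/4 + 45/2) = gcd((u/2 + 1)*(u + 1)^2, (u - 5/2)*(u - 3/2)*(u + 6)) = 1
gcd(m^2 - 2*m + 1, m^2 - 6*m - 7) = 1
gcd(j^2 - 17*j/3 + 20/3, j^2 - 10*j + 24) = j - 4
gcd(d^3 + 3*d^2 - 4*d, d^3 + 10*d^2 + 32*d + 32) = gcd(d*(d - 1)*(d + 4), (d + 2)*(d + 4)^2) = d + 4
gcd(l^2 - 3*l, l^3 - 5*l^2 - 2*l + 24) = l - 3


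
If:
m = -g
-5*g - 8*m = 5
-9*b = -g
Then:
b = 5/27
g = 5/3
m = -5/3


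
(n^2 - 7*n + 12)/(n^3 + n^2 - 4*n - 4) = (n^2 - 7*n + 12)/(n^3 + n^2 - 4*n - 4)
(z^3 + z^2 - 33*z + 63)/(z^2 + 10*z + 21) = (z^2 - 6*z + 9)/(z + 3)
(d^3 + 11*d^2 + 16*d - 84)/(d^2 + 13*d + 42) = d - 2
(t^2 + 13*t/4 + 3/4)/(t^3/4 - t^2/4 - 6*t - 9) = (4*t + 1)/(t^2 - 4*t - 12)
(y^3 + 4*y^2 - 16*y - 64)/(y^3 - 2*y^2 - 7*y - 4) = (y^2 + 8*y + 16)/(y^2 + 2*y + 1)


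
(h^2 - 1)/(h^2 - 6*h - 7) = (h - 1)/(h - 7)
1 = 1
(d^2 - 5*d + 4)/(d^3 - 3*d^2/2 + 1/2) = 2*(d - 4)/(2*d^2 - d - 1)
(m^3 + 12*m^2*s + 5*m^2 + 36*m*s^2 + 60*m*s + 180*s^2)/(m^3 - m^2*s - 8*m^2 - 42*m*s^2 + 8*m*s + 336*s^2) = (-m^2 - 6*m*s - 5*m - 30*s)/(-m^2 + 7*m*s + 8*m - 56*s)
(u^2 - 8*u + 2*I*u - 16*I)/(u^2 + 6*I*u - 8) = (u - 8)/(u + 4*I)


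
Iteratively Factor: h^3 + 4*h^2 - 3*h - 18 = (h - 2)*(h^2 + 6*h + 9) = (h - 2)*(h + 3)*(h + 3)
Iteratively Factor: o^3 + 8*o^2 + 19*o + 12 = (o + 1)*(o^2 + 7*o + 12) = (o + 1)*(o + 3)*(o + 4)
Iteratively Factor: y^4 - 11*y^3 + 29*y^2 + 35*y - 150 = (y - 3)*(y^3 - 8*y^2 + 5*y + 50) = (y - 5)*(y - 3)*(y^2 - 3*y - 10) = (y - 5)^2*(y - 3)*(y + 2)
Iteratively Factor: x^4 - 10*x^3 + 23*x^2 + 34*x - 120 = (x + 2)*(x^3 - 12*x^2 + 47*x - 60) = (x - 5)*(x + 2)*(x^2 - 7*x + 12) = (x - 5)*(x - 3)*(x + 2)*(x - 4)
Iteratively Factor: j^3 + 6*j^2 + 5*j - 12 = (j + 4)*(j^2 + 2*j - 3) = (j + 3)*(j + 4)*(j - 1)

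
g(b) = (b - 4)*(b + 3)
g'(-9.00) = -19.00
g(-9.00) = 78.00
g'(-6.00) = -13.00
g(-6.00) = 30.00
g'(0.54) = 0.08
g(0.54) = -12.25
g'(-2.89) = -6.78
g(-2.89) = -0.76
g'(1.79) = 2.58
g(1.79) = -10.59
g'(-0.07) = -1.14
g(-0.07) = -11.93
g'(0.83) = 0.66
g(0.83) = -12.14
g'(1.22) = 1.44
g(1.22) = -11.73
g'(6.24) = 11.48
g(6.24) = 20.70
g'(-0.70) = -2.40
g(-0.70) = -10.81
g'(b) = 2*b - 1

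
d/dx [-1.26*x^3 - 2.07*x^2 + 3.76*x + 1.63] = -3.78*x^2 - 4.14*x + 3.76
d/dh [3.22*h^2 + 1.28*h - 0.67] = 6.44*h + 1.28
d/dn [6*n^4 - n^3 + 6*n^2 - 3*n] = 24*n^3 - 3*n^2 + 12*n - 3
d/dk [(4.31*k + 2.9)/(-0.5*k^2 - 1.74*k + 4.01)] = (2.155*k^2 + 2.9*k + 22.3291)/(0.25*k^4 + 1.74*k^3 - 0.9824*k^2 - 13.9548*k + 16.0801)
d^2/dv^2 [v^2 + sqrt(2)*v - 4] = 2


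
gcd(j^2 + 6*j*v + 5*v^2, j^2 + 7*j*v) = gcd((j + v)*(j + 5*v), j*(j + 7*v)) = 1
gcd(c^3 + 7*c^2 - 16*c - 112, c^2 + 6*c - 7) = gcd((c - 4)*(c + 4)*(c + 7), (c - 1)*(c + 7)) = c + 7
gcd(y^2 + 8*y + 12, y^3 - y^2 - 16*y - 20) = y + 2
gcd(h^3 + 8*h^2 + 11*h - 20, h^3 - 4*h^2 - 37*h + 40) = h^2 + 4*h - 5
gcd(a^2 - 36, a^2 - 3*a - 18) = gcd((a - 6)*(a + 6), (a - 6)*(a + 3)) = a - 6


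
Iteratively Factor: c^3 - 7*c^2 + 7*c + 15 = (c - 5)*(c^2 - 2*c - 3) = (c - 5)*(c + 1)*(c - 3)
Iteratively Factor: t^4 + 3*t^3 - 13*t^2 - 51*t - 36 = (t - 4)*(t^3 + 7*t^2 + 15*t + 9) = (t - 4)*(t + 1)*(t^2 + 6*t + 9) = (t - 4)*(t + 1)*(t + 3)*(t + 3)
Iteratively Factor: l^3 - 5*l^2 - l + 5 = (l - 1)*(l^2 - 4*l - 5) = (l - 1)*(l + 1)*(l - 5)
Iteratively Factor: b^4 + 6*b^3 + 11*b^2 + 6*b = (b + 3)*(b^3 + 3*b^2 + 2*b) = (b + 1)*(b + 3)*(b^2 + 2*b) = b*(b + 1)*(b + 3)*(b + 2)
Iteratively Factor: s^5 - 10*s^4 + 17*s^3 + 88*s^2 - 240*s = (s + 3)*(s^4 - 13*s^3 + 56*s^2 - 80*s) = s*(s + 3)*(s^3 - 13*s^2 + 56*s - 80) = s*(s - 4)*(s + 3)*(s^2 - 9*s + 20) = s*(s - 4)^2*(s + 3)*(s - 5)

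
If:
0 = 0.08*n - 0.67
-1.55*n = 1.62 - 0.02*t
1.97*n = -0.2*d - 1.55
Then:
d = -90.24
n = 8.38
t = 730.06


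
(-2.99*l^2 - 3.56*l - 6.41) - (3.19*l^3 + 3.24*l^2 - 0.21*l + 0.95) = -3.19*l^3 - 6.23*l^2 - 3.35*l - 7.36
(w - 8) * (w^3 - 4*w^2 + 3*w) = w^4 - 12*w^3 + 35*w^2 - 24*w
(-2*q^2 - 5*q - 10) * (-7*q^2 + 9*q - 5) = 14*q^4 + 17*q^3 + 35*q^2 - 65*q + 50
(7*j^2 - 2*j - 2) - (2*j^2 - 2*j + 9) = 5*j^2 - 11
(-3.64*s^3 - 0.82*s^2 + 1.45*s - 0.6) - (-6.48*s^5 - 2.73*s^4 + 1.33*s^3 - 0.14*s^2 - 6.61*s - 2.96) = 6.48*s^5 + 2.73*s^4 - 4.97*s^3 - 0.68*s^2 + 8.06*s + 2.36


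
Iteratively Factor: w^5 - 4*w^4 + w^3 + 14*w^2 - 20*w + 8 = (w - 1)*(w^4 - 3*w^3 - 2*w^2 + 12*w - 8) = (w - 1)*(w + 2)*(w^3 - 5*w^2 + 8*w - 4) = (w - 2)*(w - 1)*(w + 2)*(w^2 - 3*w + 2) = (w - 2)*(w - 1)^2*(w + 2)*(w - 2)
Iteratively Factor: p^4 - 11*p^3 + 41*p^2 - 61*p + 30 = (p - 5)*(p^3 - 6*p^2 + 11*p - 6) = (p - 5)*(p - 3)*(p^2 - 3*p + 2) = (p - 5)*(p - 3)*(p - 2)*(p - 1)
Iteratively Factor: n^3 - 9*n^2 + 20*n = (n - 4)*(n^2 - 5*n) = n*(n - 4)*(n - 5)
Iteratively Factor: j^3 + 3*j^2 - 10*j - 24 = (j - 3)*(j^2 + 6*j + 8) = (j - 3)*(j + 4)*(j + 2)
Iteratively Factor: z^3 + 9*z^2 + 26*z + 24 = (z + 3)*(z^2 + 6*z + 8) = (z + 3)*(z + 4)*(z + 2)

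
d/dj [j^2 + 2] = 2*j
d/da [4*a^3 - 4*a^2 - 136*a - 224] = 12*a^2 - 8*a - 136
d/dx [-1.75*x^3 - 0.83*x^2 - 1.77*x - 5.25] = -5.25*x^2 - 1.66*x - 1.77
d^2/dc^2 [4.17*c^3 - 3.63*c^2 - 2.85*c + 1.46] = 25.02*c - 7.26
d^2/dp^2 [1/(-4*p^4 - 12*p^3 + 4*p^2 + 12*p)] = (p*(6*p^2 + 9*p - 1)*(p^3 + 3*p^2 - p - 3) - (4*p^3 + 9*p^2 - 2*p - 3)^2)/(2*p^3*(p^3 + 3*p^2 - p - 3)^3)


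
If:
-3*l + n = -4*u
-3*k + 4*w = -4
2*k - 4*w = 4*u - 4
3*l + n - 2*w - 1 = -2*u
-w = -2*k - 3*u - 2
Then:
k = -18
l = -5/2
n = -67/2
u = 13/2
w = -29/2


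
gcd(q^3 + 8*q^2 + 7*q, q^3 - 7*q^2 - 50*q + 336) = q + 7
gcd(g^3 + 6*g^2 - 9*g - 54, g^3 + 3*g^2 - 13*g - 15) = g - 3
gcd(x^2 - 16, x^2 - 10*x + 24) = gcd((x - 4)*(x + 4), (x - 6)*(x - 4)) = x - 4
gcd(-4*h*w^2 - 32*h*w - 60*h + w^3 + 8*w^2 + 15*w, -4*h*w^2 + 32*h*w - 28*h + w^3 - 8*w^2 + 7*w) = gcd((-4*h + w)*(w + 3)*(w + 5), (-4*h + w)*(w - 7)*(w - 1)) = -4*h + w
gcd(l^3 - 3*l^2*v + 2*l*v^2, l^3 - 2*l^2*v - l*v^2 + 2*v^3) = l^2 - 3*l*v + 2*v^2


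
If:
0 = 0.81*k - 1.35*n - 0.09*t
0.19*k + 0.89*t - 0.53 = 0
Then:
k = 2.78947368421053 - 4.68421052631579*t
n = 1.67368421052632 - 2.87719298245614*t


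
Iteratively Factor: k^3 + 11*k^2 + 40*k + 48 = (k + 4)*(k^2 + 7*k + 12) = (k + 4)^2*(k + 3)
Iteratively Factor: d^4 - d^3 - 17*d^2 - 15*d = (d + 3)*(d^3 - 4*d^2 - 5*d) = d*(d + 3)*(d^2 - 4*d - 5) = d*(d + 1)*(d + 3)*(d - 5)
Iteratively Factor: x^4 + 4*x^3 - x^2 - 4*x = (x + 1)*(x^3 + 3*x^2 - 4*x) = x*(x + 1)*(x^2 + 3*x - 4) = x*(x - 1)*(x + 1)*(x + 4)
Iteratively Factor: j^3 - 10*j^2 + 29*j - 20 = (j - 1)*(j^2 - 9*j + 20) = (j - 5)*(j - 1)*(j - 4)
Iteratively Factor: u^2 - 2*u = (u)*(u - 2)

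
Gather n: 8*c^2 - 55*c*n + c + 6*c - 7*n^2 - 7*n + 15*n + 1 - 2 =8*c^2 + 7*c - 7*n^2 + n*(8 - 55*c) - 1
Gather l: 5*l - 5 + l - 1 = 6*l - 6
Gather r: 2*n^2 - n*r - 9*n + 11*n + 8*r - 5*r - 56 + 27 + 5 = 2*n^2 + 2*n + r*(3 - n) - 24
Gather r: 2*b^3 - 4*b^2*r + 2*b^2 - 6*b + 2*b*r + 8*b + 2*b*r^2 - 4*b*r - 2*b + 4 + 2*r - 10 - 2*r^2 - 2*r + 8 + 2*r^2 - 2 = 2*b^3 + 2*b^2 + 2*b*r^2 + r*(-4*b^2 - 2*b)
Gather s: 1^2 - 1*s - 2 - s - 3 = -2*s - 4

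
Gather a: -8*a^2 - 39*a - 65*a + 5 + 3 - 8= -8*a^2 - 104*a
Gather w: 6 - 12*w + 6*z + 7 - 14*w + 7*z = -26*w + 13*z + 13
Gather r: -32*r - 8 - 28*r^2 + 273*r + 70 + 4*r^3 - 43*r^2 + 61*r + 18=4*r^3 - 71*r^2 + 302*r + 80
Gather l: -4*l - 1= -4*l - 1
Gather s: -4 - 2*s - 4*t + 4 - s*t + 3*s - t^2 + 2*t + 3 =s*(1 - t) - t^2 - 2*t + 3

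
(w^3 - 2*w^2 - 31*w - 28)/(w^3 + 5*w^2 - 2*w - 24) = (w^2 - 6*w - 7)/(w^2 + w - 6)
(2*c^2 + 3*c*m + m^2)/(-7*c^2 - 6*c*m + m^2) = (-2*c - m)/(7*c - m)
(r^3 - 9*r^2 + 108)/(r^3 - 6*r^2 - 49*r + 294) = (r^2 - 3*r - 18)/(r^2 - 49)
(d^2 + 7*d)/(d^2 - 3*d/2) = 2*(d + 7)/(2*d - 3)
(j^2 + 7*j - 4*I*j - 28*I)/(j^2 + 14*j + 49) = (j - 4*I)/(j + 7)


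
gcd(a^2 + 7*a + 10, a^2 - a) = 1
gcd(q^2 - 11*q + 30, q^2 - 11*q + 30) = q^2 - 11*q + 30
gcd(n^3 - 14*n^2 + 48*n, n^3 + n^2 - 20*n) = n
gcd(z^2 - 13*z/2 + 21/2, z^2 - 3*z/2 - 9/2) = z - 3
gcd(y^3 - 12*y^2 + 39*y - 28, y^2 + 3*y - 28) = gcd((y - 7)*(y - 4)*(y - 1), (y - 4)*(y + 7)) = y - 4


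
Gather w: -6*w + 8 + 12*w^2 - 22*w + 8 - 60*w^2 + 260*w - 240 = -48*w^2 + 232*w - 224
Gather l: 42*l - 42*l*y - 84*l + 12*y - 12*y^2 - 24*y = l*(-42*y - 42) - 12*y^2 - 12*y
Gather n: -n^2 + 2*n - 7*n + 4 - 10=-n^2 - 5*n - 6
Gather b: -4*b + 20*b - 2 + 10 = 16*b + 8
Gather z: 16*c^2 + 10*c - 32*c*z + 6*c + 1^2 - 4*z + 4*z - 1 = 16*c^2 - 32*c*z + 16*c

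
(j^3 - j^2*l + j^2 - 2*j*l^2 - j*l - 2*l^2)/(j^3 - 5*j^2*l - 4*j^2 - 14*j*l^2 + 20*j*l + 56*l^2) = (j^3 - j^2*l + j^2 - 2*j*l^2 - j*l - 2*l^2)/(j^3 - 5*j^2*l - 4*j^2 - 14*j*l^2 + 20*j*l + 56*l^2)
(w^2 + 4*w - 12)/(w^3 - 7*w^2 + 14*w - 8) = (w + 6)/(w^2 - 5*w + 4)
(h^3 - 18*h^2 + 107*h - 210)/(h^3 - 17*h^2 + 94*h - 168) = (h - 5)/(h - 4)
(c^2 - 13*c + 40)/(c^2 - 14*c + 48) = (c - 5)/(c - 6)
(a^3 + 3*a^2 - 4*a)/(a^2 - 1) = a*(a + 4)/(a + 1)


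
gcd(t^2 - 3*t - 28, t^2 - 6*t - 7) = t - 7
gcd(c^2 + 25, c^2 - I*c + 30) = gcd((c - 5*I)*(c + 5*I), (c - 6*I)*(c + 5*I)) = c + 5*I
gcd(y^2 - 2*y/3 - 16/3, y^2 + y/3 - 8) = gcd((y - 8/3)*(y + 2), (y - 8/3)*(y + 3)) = y - 8/3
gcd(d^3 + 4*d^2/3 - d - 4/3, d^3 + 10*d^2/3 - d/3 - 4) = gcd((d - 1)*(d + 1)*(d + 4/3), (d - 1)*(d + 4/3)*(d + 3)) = d^2 + d/3 - 4/3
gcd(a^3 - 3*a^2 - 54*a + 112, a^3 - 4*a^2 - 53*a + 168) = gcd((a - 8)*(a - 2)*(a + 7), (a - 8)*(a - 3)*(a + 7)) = a^2 - a - 56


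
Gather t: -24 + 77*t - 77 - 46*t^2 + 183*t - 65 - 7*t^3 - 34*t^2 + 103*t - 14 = -7*t^3 - 80*t^2 + 363*t - 180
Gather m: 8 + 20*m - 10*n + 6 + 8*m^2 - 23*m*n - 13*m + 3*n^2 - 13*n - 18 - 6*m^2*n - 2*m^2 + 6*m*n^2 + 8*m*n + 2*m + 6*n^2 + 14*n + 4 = m^2*(6 - 6*n) + m*(6*n^2 - 15*n + 9) + 9*n^2 - 9*n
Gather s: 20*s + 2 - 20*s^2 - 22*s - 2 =-20*s^2 - 2*s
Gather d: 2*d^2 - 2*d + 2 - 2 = 2*d^2 - 2*d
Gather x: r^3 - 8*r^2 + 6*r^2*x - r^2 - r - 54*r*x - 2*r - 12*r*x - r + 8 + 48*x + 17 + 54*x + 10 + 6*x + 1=r^3 - 9*r^2 - 4*r + x*(6*r^2 - 66*r + 108) + 36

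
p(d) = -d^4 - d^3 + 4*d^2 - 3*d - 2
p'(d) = -4*d^3 - 3*d^2 + 8*d - 3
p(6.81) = -2303.49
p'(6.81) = -1350.93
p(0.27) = -2.54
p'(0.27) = -1.14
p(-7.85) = -3045.56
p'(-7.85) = 1684.28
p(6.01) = -1397.29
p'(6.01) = -931.61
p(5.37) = -889.18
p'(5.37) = -665.97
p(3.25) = -115.39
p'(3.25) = -146.00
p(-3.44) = -43.67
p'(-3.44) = 96.81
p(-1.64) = 10.86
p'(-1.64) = -6.55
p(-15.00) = -46307.00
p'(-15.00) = 12702.00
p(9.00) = -6995.00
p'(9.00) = -3090.00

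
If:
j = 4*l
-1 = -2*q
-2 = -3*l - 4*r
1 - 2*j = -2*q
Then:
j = 1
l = 1/4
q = 1/2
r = 5/16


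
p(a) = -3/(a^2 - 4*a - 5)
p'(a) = -3*(4 - 2*a)/(a^2 - 4*a - 5)^2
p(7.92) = -0.12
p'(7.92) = 0.05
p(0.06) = 0.57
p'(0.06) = -0.42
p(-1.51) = -0.90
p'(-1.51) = -1.91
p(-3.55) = -0.14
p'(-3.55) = -0.07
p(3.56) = 0.46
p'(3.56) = 0.22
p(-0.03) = 0.61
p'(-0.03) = -0.51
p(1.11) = 0.37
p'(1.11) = -0.08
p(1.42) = 0.35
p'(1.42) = -0.05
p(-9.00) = -0.03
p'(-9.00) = -0.00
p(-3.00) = -0.19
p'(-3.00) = -0.12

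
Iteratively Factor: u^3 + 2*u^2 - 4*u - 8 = (u - 2)*(u^2 + 4*u + 4) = (u - 2)*(u + 2)*(u + 2)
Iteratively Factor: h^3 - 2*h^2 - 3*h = (h - 3)*(h^2 + h) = h*(h - 3)*(h + 1)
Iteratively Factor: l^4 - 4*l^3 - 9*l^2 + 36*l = (l)*(l^3 - 4*l^2 - 9*l + 36) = l*(l + 3)*(l^2 - 7*l + 12) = l*(l - 4)*(l + 3)*(l - 3)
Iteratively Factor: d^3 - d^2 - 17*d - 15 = (d - 5)*(d^2 + 4*d + 3) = (d - 5)*(d + 3)*(d + 1)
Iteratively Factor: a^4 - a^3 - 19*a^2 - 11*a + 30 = (a - 5)*(a^3 + 4*a^2 + a - 6) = (a - 5)*(a + 2)*(a^2 + 2*a - 3) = (a - 5)*(a - 1)*(a + 2)*(a + 3)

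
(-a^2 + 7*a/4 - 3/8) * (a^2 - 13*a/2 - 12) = -a^4 + 33*a^3/4 + a^2/4 - 297*a/16 + 9/2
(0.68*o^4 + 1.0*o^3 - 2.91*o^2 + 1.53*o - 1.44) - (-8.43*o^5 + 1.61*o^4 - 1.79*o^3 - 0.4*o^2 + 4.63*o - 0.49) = 8.43*o^5 - 0.93*o^4 + 2.79*o^3 - 2.51*o^2 - 3.1*o - 0.95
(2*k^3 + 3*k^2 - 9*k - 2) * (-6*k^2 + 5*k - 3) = -12*k^5 - 8*k^4 + 63*k^3 - 42*k^2 + 17*k + 6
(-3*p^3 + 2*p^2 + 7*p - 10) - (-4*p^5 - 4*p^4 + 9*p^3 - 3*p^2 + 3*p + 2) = 4*p^5 + 4*p^4 - 12*p^3 + 5*p^2 + 4*p - 12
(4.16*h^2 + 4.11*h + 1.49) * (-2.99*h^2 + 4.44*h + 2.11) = -12.4384*h^4 + 6.1815*h^3 + 22.5709*h^2 + 15.2877*h + 3.1439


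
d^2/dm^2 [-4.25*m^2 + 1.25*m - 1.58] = -8.50000000000000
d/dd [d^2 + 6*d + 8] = 2*d + 6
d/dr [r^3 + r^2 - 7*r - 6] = 3*r^2 + 2*r - 7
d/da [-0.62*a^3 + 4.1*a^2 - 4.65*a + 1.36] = -1.86*a^2 + 8.2*a - 4.65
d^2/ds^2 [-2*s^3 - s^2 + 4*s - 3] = -12*s - 2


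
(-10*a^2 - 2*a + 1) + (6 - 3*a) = -10*a^2 - 5*a + 7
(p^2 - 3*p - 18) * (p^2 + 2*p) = p^4 - p^3 - 24*p^2 - 36*p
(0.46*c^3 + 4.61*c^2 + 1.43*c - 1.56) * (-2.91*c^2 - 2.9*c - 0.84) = -1.3386*c^5 - 14.7491*c^4 - 17.9167*c^3 - 3.4798*c^2 + 3.3228*c + 1.3104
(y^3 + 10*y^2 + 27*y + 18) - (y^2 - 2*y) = y^3 + 9*y^2 + 29*y + 18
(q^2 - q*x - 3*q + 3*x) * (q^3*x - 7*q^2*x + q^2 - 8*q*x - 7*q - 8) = q^5*x - q^4*x^2 - 10*q^4*x + q^4 + 10*q^3*x^2 + 12*q^3*x - 10*q^3 - 13*q^2*x^2 + 34*q^2*x + 13*q^2 - 24*q*x^2 - 13*q*x + 24*q - 24*x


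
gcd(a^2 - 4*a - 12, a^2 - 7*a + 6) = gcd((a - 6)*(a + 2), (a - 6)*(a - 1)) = a - 6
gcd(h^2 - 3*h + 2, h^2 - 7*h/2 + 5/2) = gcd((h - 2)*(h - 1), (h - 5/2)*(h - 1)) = h - 1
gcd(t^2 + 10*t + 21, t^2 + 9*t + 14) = t + 7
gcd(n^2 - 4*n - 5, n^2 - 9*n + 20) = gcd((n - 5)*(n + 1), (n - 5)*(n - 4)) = n - 5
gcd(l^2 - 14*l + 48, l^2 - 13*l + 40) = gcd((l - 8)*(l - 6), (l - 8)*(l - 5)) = l - 8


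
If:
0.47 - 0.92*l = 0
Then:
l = 0.51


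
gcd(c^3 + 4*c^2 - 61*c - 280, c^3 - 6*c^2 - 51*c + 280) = c^2 - c - 56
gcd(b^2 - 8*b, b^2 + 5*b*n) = b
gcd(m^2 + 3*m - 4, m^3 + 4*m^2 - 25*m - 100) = m + 4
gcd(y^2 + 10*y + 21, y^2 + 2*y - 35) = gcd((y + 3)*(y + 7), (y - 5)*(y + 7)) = y + 7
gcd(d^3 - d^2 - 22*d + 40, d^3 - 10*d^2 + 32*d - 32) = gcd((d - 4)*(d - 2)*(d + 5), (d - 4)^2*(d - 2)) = d^2 - 6*d + 8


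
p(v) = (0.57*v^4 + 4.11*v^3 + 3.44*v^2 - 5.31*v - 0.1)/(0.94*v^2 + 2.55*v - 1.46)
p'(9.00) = 13.60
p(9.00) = 71.36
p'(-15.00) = -15.51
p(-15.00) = 92.20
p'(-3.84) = -17.87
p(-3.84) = -14.48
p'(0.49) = 20527.37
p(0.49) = -89.48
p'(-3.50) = -73.71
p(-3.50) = -26.60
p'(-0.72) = 1.06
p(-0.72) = -1.47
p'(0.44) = 192.18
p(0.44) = 8.97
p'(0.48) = 12493.39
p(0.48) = 70.61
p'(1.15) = 4.67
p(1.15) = 2.06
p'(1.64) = 4.73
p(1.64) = 4.32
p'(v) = (-1.88*v - 2.55)*(0.57*v^4 + 4.11*v^3 + 3.44*v^2 - 5.31*v - 0.1)/(0.94*v^2 + 2.55*v - 1.46)^2 + (2.28*v^3 + 12.33*v^2 + 6.88*v - 5.31)/(0.94*v^2 + 2.55*v - 1.46)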